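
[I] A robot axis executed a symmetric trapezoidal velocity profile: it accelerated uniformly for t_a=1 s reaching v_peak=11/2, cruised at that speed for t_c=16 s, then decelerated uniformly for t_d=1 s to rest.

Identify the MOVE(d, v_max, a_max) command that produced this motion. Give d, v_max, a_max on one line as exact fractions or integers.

a_max = (11/2)/1 = 11/2
d_a = ½·11/2·1 = 11/4; d_c = 11/2·16 = 88
d = 2·11/4 + 88 = 187/2
t_c = 16 > 0 so v_max = 11/2

d=187/2 v_max=11/2 a_max=11/2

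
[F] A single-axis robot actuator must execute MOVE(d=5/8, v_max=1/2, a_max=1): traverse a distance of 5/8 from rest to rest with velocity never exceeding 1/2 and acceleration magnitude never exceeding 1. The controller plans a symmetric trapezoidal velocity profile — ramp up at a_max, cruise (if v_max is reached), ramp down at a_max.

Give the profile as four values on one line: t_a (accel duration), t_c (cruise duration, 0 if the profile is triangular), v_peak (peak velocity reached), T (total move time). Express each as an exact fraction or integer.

vₘ²/aₘ = (1/2)²/1 = 1/4
5/8 ≥ 1/4 so v_max reached
t_a = (1/2)/1 = 1/2; v_peak = 1/2
d_cruise = 5/8 − 1/4 = 3/8; t_c = (3/8)/(1/2) = 3/4
T = 2·1/2 + 3/4 = 7/4

t_a=1/2 t_c=3/4 v_peak=1/2 T=7/4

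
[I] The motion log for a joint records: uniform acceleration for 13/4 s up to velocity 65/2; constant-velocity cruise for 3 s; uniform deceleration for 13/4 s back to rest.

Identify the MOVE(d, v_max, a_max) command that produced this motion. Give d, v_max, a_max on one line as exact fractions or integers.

a_max = (65/2)/(13/4) = 10
d_a = ½·65/2·13/4 = 845/16; d_c = 65/2·3 = 195/2
d = 2·845/16 + 195/2 = 1625/8
t_c = 3 > 0 ⇒ limit active, v_max = 65/2

d=1625/8 v_max=65/2 a_max=10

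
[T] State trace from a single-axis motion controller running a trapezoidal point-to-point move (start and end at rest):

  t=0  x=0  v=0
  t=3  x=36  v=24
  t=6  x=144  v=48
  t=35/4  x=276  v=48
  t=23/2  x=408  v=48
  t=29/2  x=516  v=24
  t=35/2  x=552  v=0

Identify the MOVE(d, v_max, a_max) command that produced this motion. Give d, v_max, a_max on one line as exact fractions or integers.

final state: t=35/2, x=552, v=0 → d = 552
a_max = (24−0)/(3−0) = 8
max v = 48 over t∈[6,23/2] → v_max = 48
check: 48·(6+11/2) = 552 ✓

d=552 v_max=48 a_max=8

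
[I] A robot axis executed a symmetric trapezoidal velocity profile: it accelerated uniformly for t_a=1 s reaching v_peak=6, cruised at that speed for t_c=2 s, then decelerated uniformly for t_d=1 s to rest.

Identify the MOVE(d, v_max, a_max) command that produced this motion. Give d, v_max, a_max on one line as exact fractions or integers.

a_max = 6/1 = 6
d_a = ½·6·1 = 3; d_c = 6·2 = 12
d = 2·3 + 12 = 18
t_c = 2 > 0 → v_max = v_peak = 6

d=18 v_max=6 a_max=6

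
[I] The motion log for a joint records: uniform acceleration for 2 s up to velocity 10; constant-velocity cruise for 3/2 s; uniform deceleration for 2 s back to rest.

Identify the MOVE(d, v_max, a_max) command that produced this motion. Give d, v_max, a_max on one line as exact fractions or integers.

a_max = 10/2 = 5
d_a = ½·10·2 = 10; d_c = 10·3/2 = 15
d = 2·10 + 15 = 35
t_c = 3/2 > 0 so v_max = 10

d=35 v_max=10 a_max=5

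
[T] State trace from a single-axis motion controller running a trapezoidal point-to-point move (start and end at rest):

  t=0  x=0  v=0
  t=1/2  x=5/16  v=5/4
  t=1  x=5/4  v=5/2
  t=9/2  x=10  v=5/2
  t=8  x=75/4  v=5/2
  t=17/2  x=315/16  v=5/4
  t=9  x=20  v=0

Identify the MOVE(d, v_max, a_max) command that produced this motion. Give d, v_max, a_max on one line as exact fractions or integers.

final state: t=9, x=20, v=0 → d = 20
a_max = (5/4−0)/(1/2−0) = 5/2
max v = 5/2 over t∈[1,8] → v_max = 5/2
check: 5/2·(1+7) = 20 ✓

d=20 v_max=5/2 a_max=5/2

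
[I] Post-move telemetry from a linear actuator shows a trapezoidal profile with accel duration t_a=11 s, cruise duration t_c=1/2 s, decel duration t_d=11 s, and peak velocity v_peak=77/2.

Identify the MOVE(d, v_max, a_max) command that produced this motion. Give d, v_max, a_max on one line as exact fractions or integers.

d=1771/4 v_max=77/2 a_max=7/2

a_max = (77/2)/11 = 7/2
d_a = ½·77/2·11 = 847/4; d_c = 77/2·1/2 = 77/4
d = 2·847/4 + 77/4 = 1771/4
t_c = 1/2 > 0 ⇒ limit active, v_max = 77/2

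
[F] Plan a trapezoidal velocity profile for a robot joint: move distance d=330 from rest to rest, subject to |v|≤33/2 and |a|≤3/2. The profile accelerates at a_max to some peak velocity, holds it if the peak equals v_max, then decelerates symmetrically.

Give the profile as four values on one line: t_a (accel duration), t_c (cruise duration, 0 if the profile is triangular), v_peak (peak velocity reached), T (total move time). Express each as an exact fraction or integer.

vₘ²/aₘ = (33/2)²/(3/2) = 363/2
330 ≥ 363/2 ⇒ cruise phase
t_a = (33/2)/(3/2) = 11; v_peak = 33/2
d_cruise = 330 − 363/2 = 297/2; t_c = (297/2)/(33/2) = 9
T = 2·11 + 9 = 31

t_a=11 t_c=9 v_peak=33/2 T=31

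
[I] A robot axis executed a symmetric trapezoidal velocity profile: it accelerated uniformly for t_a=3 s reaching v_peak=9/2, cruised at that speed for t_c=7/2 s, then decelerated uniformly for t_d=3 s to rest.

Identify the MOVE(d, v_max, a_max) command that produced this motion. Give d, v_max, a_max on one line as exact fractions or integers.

a_max = (9/2)/3 = 3/2
d_a = ½·9/2·3 = 27/4; d_c = 9/2·7/2 = 63/4
d = 2·27/4 + 63/4 = 117/4
t_c = 7/2 > 0 ⇒ limit active, v_max = 9/2

d=117/4 v_max=9/2 a_max=3/2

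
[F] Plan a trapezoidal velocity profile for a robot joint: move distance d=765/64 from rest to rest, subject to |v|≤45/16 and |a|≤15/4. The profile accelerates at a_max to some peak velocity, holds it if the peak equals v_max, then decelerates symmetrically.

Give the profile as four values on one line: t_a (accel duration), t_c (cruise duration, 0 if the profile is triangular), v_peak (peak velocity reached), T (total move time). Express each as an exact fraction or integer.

(v_max)²/a_max = (45/16)²/(15/4) = 135/64
765/64 ≥ 135/64 → trapezoidal
t_a = (45/16)/(15/4) = 3/4; v_peak = 45/16
d_cruise = 765/64 − 135/64 = 315/32; t_c = (315/32)/(45/16) = 7/2
T = 2·3/4 + 7/2 = 5

t_a=3/4 t_c=7/2 v_peak=45/16 T=5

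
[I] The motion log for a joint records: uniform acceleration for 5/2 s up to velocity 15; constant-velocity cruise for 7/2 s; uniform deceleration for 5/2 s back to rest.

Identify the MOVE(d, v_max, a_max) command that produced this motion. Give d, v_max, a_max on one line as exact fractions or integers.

d=90 v_max=15 a_max=6

a_max = 15/(5/2) = 6
d_a = ½·15·5/2 = 75/4; d_c = 15·7/2 = 105/2
d = 2·75/4 + 105/2 = 90
t_c = 7/2 > 0 → v_max = v_peak = 15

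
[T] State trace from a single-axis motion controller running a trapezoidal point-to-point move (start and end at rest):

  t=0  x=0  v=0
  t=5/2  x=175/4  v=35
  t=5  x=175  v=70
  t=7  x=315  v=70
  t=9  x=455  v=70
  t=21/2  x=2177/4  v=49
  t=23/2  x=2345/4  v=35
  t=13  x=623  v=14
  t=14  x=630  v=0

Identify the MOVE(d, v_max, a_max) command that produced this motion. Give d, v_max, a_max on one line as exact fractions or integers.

final state: t=14, x=630, v=0 → d = 630
a_max = (35−0)/(5/2−0) = 14
max v = 70 over t∈[5,9] → v_max = 70
check: 70·(5+4) = 630 ✓

d=630 v_max=70 a_max=14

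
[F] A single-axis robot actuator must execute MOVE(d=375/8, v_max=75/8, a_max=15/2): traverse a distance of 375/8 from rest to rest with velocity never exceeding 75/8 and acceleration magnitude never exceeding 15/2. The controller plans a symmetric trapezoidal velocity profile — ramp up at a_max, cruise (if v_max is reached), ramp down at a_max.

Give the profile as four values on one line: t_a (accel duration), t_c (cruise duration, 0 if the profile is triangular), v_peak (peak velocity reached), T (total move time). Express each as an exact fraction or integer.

(v_max)²/a_max = (75/8)²/(15/2) = 375/32
375/8 ≥ 375/32 ⇒ cruise phase
t_a = (75/8)/(15/2) = 5/4; v_peak = 75/8
d_cruise = 375/8 − 375/32 = 1125/32; t_c = (1125/32)/(75/8) = 15/4
T = 2·5/4 + 15/4 = 25/4

t_a=5/4 t_c=15/4 v_peak=75/8 T=25/4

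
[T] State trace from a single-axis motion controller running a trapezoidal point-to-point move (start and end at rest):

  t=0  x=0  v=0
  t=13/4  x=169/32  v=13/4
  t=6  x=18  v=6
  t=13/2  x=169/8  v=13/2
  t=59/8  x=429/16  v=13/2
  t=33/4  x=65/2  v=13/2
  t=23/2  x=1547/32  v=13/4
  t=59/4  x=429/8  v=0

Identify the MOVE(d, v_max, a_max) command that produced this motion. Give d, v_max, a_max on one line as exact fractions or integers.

final state: t=59/4, x=429/8, v=0 → d = 429/8
a_max = (13/4−0)/(13/4−0) = 1
max v = 13/2 over t∈[13/2,33/4] → v_max = 13/2
check: 13/2·(13/2+7/4) = 429/8 ✓

d=429/8 v_max=13/2 a_max=1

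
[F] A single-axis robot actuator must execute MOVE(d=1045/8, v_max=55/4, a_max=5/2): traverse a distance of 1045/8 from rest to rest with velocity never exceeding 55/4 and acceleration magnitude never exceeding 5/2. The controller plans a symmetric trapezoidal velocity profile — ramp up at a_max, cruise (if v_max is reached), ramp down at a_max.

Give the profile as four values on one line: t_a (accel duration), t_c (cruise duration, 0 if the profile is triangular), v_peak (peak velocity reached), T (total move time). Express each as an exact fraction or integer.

t_a=11/2 t_c=4 v_peak=55/4 T=15

vₘ²/aₘ = (55/4)²/(5/2) = 605/8
1045/8 ≥ 605/8 → trapezoidal
t_a = (55/4)/(5/2) = 11/2; v_peak = 55/4
d_cruise = 1045/8 − 605/8 = 55; t_c = 55/(55/4) = 4
T = 2·11/2 + 4 = 15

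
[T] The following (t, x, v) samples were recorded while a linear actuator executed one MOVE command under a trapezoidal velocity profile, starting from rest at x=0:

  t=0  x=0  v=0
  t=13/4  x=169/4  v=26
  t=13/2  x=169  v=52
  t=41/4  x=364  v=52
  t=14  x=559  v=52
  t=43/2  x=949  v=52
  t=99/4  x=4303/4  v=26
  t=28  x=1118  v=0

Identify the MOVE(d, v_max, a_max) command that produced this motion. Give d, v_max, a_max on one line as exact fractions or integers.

final state: t=28, x=1118, v=0 → d = 1118
a_max = (26−0)/(13/4−0) = 8
max v = 52 over t∈[13/2,43/2] → v_max = 52
check: 52·(13/2+15) = 1118 ✓

d=1118 v_max=52 a_max=8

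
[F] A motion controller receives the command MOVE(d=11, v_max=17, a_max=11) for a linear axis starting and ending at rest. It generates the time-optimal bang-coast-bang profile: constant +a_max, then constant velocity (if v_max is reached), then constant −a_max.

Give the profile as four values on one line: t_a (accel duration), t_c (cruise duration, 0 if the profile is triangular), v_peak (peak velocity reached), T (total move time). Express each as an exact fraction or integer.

t_a=1 t_c=0 v_peak=11 T=2

v_max²/a_max = 17²/11 = 289/11
11 < 289/11 → triangular
v_peak = √(11·11) = √121 = 11
t_a = 11/11 = 1; t_c = 0
T = 2·1 = 2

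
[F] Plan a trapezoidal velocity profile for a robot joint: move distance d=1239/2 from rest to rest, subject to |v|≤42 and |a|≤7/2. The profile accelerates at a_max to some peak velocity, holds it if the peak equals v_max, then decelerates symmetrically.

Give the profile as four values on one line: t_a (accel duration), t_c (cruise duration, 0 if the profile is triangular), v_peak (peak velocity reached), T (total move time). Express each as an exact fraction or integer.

t_a=12 t_c=11/4 v_peak=42 T=107/4

v_max²/a_max = 42²/(7/2) = 504
1239/2 ≥ 504 ⇒ cruise phase
t_a = 42/(7/2) = 12; v_peak = 42
d_cruise = 1239/2 − 504 = 231/2; t_c = (231/2)/42 = 11/4
T = 2·12 + 11/4 = 107/4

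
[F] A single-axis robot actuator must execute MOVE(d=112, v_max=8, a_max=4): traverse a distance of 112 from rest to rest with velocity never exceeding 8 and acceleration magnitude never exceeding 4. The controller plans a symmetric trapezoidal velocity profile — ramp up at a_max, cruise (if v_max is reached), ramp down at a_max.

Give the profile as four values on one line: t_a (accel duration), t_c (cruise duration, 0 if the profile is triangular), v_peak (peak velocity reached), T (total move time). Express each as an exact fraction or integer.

t_a=2 t_c=12 v_peak=8 T=16

(v_max)²/a_max = 8²/4 = 16
112 ≥ 16 ⇒ cruise phase
t_a = 8/4 = 2; v_peak = 8
d_cruise = 112 − 16 = 96; t_c = 96/8 = 12
T = 2·2 + 12 = 16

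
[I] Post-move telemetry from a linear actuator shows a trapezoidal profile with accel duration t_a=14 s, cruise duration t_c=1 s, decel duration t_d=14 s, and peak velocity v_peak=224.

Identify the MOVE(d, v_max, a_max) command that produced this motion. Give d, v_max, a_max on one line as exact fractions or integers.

d=3360 v_max=224 a_max=16

a_max = 224/14 = 16
d_a = ½·224·14 = 1568; d_c = 224·1 = 224
d = 2·1568 + 224 = 3360
t_c = 1 > 0 → v_max = v_peak = 224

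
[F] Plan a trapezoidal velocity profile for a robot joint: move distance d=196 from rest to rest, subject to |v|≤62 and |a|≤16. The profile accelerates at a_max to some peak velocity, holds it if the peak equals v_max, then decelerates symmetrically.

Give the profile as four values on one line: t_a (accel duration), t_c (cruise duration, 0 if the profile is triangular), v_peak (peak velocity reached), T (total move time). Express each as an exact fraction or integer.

vₘ²/aₘ = 62²/16 = 961/4
196 < 961/4 so t_c = 0
v_peak = √(196·16) = √3136 = 56
t_a = 56/16 = 7/2; t_c = 0
T = 2·7/2 = 7

t_a=7/2 t_c=0 v_peak=56 T=7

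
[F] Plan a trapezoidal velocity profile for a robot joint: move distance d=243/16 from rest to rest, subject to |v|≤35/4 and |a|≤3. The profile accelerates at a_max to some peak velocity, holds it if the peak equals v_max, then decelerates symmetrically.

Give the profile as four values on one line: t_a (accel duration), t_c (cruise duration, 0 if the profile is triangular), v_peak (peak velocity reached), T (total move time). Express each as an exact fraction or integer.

v_max²/a_max = (35/4)²/3 = 1225/48
243/16 < 1225/48 ⇒ no cruise
v_peak = √(243/16·3) = √(729/16) = 27/4
t_a = (27/4)/3 = 9/4; t_c = 0
T = 2·9/4 = 9/2

t_a=9/4 t_c=0 v_peak=27/4 T=9/2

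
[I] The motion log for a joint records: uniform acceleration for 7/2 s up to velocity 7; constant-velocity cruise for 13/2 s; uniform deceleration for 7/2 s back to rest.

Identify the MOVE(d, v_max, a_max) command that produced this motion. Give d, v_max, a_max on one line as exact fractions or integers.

a_max = 7/(7/2) = 2
d_a = ½·7·7/2 = 49/4; d_c = 7·13/2 = 91/2
d = 2·49/4 + 91/2 = 70
t_c = 13/2 > 0 so v_max = 7

d=70 v_max=7 a_max=2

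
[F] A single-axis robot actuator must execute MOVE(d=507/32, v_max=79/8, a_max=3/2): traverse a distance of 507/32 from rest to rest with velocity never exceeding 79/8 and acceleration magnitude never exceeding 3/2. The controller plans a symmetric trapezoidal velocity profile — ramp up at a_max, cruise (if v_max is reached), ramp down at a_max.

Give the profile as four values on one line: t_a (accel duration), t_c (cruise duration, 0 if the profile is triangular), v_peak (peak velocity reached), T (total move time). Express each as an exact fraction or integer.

t_a=13/4 t_c=0 v_peak=39/8 T=13/2

vₘ²/aₘ = (79/8)²/(3/2) = 6241/96
507/32 < 6241/96 ⇒ no cruise
v_peak = √(507/32·3/2) = √(1521/64) = 39/8
t_a = (39/8)/(3/2) = 13/4; t_c = 0
T = 2·13/4 = 13/2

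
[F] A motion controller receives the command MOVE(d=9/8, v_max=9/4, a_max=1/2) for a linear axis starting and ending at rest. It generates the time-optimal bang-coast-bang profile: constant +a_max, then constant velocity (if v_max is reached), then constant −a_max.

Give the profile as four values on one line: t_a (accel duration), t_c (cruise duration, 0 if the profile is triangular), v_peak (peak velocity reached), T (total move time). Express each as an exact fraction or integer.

(v_max)²/a_max = (9/4)²/(1/2) = 81/8
9/8 < 81/8 ⇒ no cruise
v_peak = √(9/8·1/2) = √(9/16) = 3/4
t_a = (3/4)/(1/2) = 3/2; t_c = 0
T = 2·3/2 = 3

t_a=3/2 t_c=0 v_peak=3/4 T=3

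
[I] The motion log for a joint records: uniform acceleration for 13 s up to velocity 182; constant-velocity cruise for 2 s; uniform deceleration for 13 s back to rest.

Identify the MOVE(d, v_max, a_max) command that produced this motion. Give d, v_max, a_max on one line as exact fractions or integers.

a_max = 182/13 = 14
d_a = ½·182·13 = 1183; d_c = 182·2 = 364
d = 2·1183 + 364 = 2730
t_c = 2 > 0 ⇒ limit active, v_max = 182

d=2730 v_max=182 a_max=14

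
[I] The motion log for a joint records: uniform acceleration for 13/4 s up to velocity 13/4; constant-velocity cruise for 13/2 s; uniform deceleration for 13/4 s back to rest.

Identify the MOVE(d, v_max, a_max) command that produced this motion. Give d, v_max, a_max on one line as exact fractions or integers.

a_max = (13/4)/(13/4) = 1
d_a = ½·13/4·13/4 = 169/32; d_c = 13/4·13/2 = 169/8
d = 2·169/32 + 169/8 = 507/16
t_c = 13/2 > 0 ⇒ limit active, v_max = 13/4

d=507/16 v_max=13/4 a_max=1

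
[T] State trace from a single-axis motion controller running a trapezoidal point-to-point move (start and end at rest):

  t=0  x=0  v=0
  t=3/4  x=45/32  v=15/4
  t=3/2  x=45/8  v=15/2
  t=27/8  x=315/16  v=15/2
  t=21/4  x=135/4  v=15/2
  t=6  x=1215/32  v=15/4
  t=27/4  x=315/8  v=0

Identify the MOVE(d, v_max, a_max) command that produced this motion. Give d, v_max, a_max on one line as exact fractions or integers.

final state: t=27/4, x=315/8, v=0 → d = 315/8
a_max = (15/4−0)/(3/4−0) = 5
max v = 15/2 over t∈[3/2,21/4] → v_max = 15/2
check: 15/2·(3/2+15/4) = 315/8 ✓

d=315/8 v_max=15/2 a_max=5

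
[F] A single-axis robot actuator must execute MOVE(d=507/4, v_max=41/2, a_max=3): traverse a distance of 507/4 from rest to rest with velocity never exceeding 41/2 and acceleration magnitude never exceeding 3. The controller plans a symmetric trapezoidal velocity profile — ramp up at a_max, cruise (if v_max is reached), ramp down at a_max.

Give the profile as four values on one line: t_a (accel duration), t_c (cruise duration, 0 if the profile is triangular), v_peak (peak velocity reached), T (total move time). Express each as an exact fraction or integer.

t_a=13/2 t_c=0 v_peak=39/2 T=13

(v_max)²/a_max = (41/2)²/3 = 1681/12
507/4 < 1681/12 ⇒ no cruise
v_peak = √(507/4·3) = √(1521/4) = 39/2
t_a = (39/2)/3 = 13/2; t_c = 0
T = 2·13/2 = 13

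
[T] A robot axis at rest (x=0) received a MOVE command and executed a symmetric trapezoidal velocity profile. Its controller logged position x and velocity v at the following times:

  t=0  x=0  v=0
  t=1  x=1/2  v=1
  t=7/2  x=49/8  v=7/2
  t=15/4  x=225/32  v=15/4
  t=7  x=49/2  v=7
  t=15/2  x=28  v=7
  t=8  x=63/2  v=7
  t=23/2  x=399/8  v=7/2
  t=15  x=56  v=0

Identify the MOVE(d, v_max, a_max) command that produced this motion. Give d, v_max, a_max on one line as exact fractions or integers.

d=56 v_max=7 a_max=1

final state: t=15, x=56, v=0 → d = 56
a_max = (1−0)/(1−0) = 1
max v = 7 over t∈[7,8] → v_max = 7
check: 7·(7+1) = 56 ✓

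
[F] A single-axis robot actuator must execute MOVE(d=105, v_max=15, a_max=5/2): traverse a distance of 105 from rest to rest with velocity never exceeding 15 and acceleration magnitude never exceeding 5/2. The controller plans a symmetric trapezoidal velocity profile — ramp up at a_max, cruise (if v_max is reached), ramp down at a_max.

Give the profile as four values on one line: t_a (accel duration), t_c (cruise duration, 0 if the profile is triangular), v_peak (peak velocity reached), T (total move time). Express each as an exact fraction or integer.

vₘ²/aₘ = 15²/(5/2) = 90
105 ≥ 90 so v_max reached
t_a = 15/(5/2) = 6; v_peak = 15
d_cruise = 105 − 90 = 15; t_c = 15/15 = 1
T = 2·6 + 1 = 13

t_a=6 t_c=1 v_peak=15 T=13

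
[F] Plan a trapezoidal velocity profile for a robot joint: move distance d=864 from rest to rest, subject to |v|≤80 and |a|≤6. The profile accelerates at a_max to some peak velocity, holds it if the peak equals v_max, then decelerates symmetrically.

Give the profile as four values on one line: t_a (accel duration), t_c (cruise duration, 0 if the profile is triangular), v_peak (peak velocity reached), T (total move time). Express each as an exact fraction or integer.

(v_max)²/a_max = 80²/6 = 3200/3
864 < 3200/3 → triangular
v_peak = √(864·6) = √5184 = 72
t_a = 72/6 = 12; t_c = 0
T = 2·12 = 24

t_a=12 t_c=0 v_peak=72 T=24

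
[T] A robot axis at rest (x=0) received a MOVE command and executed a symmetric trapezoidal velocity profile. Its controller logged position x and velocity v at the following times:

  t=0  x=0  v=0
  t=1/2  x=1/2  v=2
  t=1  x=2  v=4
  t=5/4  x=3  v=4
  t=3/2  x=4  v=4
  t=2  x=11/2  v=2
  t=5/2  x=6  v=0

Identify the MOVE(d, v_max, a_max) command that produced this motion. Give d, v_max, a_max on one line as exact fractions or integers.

d=6 v_max=4 a_max=4

final state: t=5/2, x=6, v=0 → d = 6
a_max = (2−0)/(1/2−0) = 4
max v = 4 over t∈[1,3/2] → v_max = 4
check: 4·(1+1/2) = 6 ✓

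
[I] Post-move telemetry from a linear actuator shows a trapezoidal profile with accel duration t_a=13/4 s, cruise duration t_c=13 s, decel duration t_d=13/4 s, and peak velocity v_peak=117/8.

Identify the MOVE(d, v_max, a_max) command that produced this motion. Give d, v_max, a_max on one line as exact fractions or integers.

a_max = (117/8)/(13/4) = 9/2
d_a = ½·117/8·13/4 = 1521/64; d_c = 117/8·13 = 1521/8
d = 2·1521/64 + 1521/8 = 7605/32
t_c = 13 > 0 ⇒ limit active, v_max = 117/8

d=7605/32 v_max=117/8 a_max=9/2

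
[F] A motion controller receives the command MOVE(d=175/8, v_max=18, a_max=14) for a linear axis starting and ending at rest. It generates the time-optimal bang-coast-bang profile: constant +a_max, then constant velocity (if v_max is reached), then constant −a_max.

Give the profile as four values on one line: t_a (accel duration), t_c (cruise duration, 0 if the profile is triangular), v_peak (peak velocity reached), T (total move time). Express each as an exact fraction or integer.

t_a=5/4 t_c=0 v_peak=35/2 T=5/2

v_max²/a_max = 18²/14 = 162/7
175/8 < 162/7 ⇒ no cruise
v_peak = √(175/8·14) = √(1225/4) = 35/2
t_a = (35/2)/14 = 5/4; t_c = 0
T = 2·5/4 = 5/2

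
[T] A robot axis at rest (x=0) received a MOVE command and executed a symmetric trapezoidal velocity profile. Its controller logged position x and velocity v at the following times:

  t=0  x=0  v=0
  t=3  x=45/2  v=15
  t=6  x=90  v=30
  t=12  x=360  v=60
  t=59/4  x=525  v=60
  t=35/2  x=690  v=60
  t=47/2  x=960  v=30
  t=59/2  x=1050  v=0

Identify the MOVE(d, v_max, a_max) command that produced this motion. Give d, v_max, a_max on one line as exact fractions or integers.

final state: t=59/2, x=1050, v=0 → d = 1050
a_max = (15−0)/(3−0) = 5
max v = 60 over t∈[12,35/2] → v_max = 60
check: 60·(12+11/2) = 1050 ✓

d=1050 v_max=60 a_max=5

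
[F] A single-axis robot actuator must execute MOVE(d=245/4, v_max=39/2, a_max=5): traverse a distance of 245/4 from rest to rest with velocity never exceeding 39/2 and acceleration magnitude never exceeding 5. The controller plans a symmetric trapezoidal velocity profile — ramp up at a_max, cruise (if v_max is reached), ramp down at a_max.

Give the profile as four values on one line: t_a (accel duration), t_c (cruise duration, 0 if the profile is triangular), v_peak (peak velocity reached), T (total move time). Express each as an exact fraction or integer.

t_a=7/2 t_c=0 v_peak=35/2 T=7

v_max²/a_max = (39/2)²/5 = 1521/20
245/4 < 1521/20 ⇒ no cruise
v_peak = √(245/4·5) = √(1225/4) = 35/2
t_a = (35/2)/5 = 7/2; t_c = 0
T = 2·7/2 = 7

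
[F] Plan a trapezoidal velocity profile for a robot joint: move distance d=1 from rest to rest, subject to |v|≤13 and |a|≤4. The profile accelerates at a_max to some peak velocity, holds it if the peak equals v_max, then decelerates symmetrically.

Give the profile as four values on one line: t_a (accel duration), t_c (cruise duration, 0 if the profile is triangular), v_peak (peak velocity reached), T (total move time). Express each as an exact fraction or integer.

t_a=1/2 t_c=0 v_peak=2 T=1

(v_max)²/a_max = 13²/4 = 169/4
1 < 169/4 ⇒ no cruise
v_peak = √(1·4) = √4 = 2
t_a = 2/4 = 1/2; t_c = 0
T = 2·1/2 = 1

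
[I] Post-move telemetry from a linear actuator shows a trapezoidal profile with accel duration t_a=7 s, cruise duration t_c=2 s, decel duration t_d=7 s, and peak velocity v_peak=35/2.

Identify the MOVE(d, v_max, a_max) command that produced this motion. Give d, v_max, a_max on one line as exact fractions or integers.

a_max = (35/2)/7 = 5/2
d_a = ½·35/2·7 = 245/4; d_c = 35/2·2 = 35
d = 2·245/4 + 35 = 315/2
t_c = 2 > 0 → v_max = v_peak = 35/2

d=315/2 v_max=35/2 a_max=5/2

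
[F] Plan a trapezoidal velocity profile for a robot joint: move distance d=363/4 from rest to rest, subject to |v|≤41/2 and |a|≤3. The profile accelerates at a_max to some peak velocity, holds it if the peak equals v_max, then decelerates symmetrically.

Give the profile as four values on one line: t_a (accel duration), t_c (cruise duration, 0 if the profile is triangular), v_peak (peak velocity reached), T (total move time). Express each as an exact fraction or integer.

t_a=11/2 t_c=0 v_peak=33/2 T=11

v_max²/a_max = (41/2)²/3 = 1681/12
363/4 < 1681/12 so t_c = 0
v_peak = √(363/4·3) = √(1089/4) = 33/2
t_a = (33/2)/3 = 11/2; t_c = 0
T = 2·11/2 = 11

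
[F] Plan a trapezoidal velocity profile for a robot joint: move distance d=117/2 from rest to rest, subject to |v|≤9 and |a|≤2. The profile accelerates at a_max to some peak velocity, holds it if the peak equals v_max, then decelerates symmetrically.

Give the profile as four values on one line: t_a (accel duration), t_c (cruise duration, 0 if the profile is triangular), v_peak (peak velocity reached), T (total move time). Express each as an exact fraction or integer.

t_a=9/2 t_c=2 v_peak=9 T=11

vₘ²/aₘ = 9²/2 = 81/2
117/2 ≥ 81/2 ⇒ cruise phase
t_a = 9/2; v_peak = 9
d_cruise = 117/2 − 81/2 = 18; t_c = 18/9 = 2
T = 2·9/2 + 2 = 11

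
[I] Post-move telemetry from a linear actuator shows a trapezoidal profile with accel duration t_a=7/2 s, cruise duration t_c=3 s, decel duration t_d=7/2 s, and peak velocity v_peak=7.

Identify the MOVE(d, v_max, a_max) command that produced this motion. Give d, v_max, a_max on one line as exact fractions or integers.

a_max = 7/(7/2) = 2
d_a = ½·7·7/2 = 49/4; d_c = 7·3 = 21
d = 2·49/4 + 21 = 91/2
t_c = 3 > 0 → v_max = v_peak = 7

d=91/2 v_max=7 a_max=2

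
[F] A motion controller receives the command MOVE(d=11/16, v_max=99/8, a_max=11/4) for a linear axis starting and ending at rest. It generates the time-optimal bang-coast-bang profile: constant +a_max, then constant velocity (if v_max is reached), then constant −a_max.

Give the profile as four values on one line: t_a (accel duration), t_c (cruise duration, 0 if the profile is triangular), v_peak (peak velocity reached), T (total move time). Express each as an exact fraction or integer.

t_a=1/2 t_c=0 v_peak=11/8 T=1

(v_max)²/a_max = (99/8)²/(11/4) = 891/16
11/16 < 891/16 ⇒ no cruise
v_peak = √(11/16·11/4) = √(121/64) = 11/8
t_a = (11/8)/(11/4) = 1/2; t_c = 0
T = 2·1/2 = 1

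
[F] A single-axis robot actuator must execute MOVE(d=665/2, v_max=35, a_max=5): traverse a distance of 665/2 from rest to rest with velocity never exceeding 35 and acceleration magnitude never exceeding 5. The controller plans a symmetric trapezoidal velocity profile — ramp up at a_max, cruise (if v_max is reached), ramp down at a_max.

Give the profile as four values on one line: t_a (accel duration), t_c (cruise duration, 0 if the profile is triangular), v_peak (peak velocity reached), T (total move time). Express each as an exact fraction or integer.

(v_max)²/a_max = 35²/5 = 245
665/2 ≥ 245 so v_max reached
t_a = 35/5 = 7; v_peak = 35
d_cruise = 665/2 − 245 = 175/2; t_c = (175/2)/35 = 5/2
T = 2·7 + 5/2 = 33/2

t_a=7 t_c=5/2 v_peak=35 T=33/2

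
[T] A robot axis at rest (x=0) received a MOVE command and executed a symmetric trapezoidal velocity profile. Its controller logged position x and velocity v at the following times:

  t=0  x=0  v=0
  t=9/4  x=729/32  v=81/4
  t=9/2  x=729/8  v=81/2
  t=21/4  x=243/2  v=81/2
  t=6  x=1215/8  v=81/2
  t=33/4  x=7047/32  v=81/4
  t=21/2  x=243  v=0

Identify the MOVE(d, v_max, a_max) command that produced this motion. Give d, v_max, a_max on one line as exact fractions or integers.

final state: t=21/2, x=243, v=0 → d = 243
a_max = (81/4−0)/(9/4−0) = 9
max v = 81/2 over t∈[9/2,6] → v_max = 81/2
check: 81/2·(9/2+3/2) = 243 ✓

d=243 v_max=81/2 a_max=9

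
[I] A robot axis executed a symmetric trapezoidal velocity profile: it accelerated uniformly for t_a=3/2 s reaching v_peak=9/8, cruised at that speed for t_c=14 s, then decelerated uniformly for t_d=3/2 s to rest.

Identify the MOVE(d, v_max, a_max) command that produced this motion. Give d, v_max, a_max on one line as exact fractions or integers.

d=279/16 v_max=9/8 a_max=3/4

a_max = (9/8)/(3/2) = 3/4
d_a = ½·9/8·3/2 = 27/32; d_c = 9/8·14 = 63/4
d = 2·27/32 + 63/4 = 279/16
t_c = 14 > 0 → v_max = v_peak = 9/8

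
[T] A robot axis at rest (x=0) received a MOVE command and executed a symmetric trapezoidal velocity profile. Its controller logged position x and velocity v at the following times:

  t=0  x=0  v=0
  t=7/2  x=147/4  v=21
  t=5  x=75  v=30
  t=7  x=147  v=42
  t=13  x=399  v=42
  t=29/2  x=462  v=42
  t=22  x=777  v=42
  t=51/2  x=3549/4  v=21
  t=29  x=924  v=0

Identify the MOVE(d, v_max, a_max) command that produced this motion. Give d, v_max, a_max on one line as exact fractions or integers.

final state: t=29, x=924, v=0 → d = 924
a_max = (21−0)/(7/2−0) = 6
max v = 42 over t∈[7,22] → v_max = 42
check: 42·(7+15) = 924 ✓

d=924 v_max=42 a_max=6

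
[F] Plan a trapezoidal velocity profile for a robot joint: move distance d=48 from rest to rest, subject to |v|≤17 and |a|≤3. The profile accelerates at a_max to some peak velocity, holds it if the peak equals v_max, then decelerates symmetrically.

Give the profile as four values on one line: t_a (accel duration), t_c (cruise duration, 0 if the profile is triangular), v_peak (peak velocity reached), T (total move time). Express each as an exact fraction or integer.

t_a=4 t_c=0 v_peak=12 T=8

(v_max)²/a_max = 17²/3 = 289/3
48 < 289/3 so t_c = 0
v_peak = √(48·3) = √144 = 12
t_a = 12/3 = 4; t_c = 0
T = 2·4 = 8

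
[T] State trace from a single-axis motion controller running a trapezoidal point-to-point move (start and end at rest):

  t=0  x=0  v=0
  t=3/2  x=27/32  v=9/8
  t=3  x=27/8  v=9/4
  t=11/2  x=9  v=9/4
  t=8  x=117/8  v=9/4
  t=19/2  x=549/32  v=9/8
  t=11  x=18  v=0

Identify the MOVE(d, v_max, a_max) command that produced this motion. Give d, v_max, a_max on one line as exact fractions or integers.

d=18 v_max=9/4 a_max=3/4

final state: t=11, x=18, v=0 → d = 18
a_max = (9/8−0)/(3/2−0) = 3/4
max v = 9/4 over t∈[3,8] → v_max = 9/4
check: 9/4·(3+5) = 18 ✓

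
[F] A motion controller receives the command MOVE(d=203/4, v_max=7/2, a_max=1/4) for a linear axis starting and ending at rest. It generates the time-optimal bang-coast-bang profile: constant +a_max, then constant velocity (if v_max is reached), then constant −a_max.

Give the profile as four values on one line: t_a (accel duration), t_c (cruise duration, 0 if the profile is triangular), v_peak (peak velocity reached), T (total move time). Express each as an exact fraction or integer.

vₘ²/aₘ = (7/2)²/(1/4) = 49
203/4 ≥ 49 → trapezoidal
t_a = (7/2)/(1/4) = 14; v_peak = 7/2
d_cruise = 203/4 − 49 = 7/4; t_c = (7/4)/(7/2) = 1/2
T = 2·14 + 1/2 = 57/2

t_a=14 t_c=1/2 v_peak=7/2 T=57/2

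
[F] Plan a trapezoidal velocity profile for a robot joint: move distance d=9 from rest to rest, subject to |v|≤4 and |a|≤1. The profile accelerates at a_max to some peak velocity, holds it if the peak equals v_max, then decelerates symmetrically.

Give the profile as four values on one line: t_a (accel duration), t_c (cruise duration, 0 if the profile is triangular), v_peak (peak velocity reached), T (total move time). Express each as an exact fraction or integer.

(v_max)²/a_max = 4²/1 = 16
9 < 16 ⇒ no cruise
v_peak = √(9·1) = √9 = 3
t_a = 3/1 = 3; t_c = 0
T = 2·3 = 6

t_a=3 t_c=0 v_peak=3 T=6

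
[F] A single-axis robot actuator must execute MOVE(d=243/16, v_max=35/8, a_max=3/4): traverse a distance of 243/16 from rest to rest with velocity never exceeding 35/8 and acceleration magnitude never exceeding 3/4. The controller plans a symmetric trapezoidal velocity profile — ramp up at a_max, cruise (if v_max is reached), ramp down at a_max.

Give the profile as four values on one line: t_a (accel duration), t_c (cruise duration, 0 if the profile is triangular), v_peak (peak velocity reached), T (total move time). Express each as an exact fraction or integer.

(v_max)²/a_max = (35/8)²/(3/4) = 1225/48
243/16 < 1225/48 ⇒ no cruise
v_peak = √(243/16·3/4) = √(729/64) = 27/8
t_a = (27/8)/(3/4) = 9/2; t_c = 0
T = 2·9/2 = 9

t_a=9/2 t_c=0 v_peak=27/8 T=9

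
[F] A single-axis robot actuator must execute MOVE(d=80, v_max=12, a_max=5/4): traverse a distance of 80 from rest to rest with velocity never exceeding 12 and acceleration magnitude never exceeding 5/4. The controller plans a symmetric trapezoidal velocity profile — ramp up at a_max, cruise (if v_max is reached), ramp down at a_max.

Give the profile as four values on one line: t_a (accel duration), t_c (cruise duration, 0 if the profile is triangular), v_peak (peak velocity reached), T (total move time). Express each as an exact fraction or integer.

vₘ²/aₘ = 12²/(5/4) = 576/5
80 < 576/5 → triangular
v_peak = √(80·5/4) = √100 = 10
t_a = 10/(5/4) = 8; t_c = 0
T = 2·8 = 16

t_a=8 t_c=0 v_peak=10 T=16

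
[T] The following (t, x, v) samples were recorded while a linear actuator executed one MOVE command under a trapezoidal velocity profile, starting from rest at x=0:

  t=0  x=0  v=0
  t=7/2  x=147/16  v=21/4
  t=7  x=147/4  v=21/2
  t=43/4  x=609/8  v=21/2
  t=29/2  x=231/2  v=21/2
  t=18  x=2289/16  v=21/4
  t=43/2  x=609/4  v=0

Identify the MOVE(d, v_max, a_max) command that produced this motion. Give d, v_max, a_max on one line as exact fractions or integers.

d=609/4 v_max=21/2 a_max=3/2

final state: t=43/2, x=609/4, v=0 → d = 609/4
a_max = (21/4−0)/(7/2−0) = 3/2
max v = 21/2 over t∈[7,29/2] → v_max = 21/2
check: 21/2·(7+15/2) = 609/4 ✓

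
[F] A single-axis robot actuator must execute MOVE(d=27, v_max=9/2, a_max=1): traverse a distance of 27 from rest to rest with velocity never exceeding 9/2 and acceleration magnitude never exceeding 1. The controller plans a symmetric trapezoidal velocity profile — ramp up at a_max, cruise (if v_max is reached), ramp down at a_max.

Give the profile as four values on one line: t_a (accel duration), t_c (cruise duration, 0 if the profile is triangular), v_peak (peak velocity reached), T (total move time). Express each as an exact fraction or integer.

v_max²/a_max = (9/2)²/1 = 81/4
27 ≥ 81/4 ⇒ cruise phase
t_a = (9/2)/1 = 9/2; v_peak = 9/2
d_cruise = 27 − 81/4 = 27/4; t_c = (27/4)/(9/2) = 3/2
T = 2·9/2 + 3/2 = 21/2

t_a=9/2 t_c=3/2 v_peak=9/2 T=21/2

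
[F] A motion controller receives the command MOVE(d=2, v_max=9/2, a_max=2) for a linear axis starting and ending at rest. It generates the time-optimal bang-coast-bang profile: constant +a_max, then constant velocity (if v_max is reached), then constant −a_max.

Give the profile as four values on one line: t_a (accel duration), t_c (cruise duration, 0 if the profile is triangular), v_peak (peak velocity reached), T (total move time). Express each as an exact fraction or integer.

t_a=1 t_c=0 v_peak=2 T=2

vₘ²/aₘ = (9/2)²/2 = 81/8
2 < 81/8 → triangular
v_peak = √(2·2) = √4 = 2
t_a = 2/2 = 1; t_c = 0
T = 2·1 = 2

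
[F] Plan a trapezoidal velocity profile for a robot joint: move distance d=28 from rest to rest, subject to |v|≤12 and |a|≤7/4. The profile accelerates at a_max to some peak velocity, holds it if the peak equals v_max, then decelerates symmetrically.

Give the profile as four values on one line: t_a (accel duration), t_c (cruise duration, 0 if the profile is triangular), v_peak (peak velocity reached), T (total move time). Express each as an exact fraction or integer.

t_a=4 t_c=0 v_peak=7 T=8

vₘ²/aₘ = 12²/(7/4) = 576/7
28 < 576/7 → triangular
v_peak = √(28·7/4) = √49 = 7
t_a = 7/(7/4) = 4; t_c = 0
T = 2·4 = 8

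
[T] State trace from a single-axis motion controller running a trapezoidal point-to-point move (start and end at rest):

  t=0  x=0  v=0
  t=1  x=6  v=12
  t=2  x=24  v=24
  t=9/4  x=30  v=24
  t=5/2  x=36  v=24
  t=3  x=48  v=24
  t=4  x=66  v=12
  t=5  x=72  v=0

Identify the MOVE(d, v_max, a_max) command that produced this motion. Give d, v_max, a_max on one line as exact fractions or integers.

d=72 v_max=24 a_max=12

final state: t=5, x=72, v=0 → d = 72
a_max = (12−0)/(1−0) = 12
max v = 24 over t∈[2,3] → v_max = 24
check: 24·(2+1) = 72 ✓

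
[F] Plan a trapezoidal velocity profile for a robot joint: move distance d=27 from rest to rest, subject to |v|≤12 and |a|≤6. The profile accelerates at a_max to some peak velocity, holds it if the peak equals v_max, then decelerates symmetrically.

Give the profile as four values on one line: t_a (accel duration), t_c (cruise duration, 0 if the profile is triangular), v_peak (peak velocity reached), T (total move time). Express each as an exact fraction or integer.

vₘ²/aₘ = 12²/6 = 24
27 ≥ 24 → trapezoidal
t_a = 12/6 = 2; v_peak = 12
d_cruise = 27 − 24 = 3; t_c = 3/12 = 1/4
T = 2·2 + 1/4 = 17/4

t_a=2 t_c=1/4 v_peak=12 T=17/4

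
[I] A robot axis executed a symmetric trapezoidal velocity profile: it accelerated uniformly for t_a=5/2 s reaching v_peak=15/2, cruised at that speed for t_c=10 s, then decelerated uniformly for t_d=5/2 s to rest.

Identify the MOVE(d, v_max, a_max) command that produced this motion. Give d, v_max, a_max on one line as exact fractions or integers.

a_max = (15/2)/(5/2) = 3
d_a = ½·15/2·5/2 = 75/8; d_c = 15/2·10 = 75
d = 2·75/8 + 75 = 375/4
t_c = 10 > 0 ⇒ limit active, v_max = 15/2

d=375/4 v_max=15/2 a_max=3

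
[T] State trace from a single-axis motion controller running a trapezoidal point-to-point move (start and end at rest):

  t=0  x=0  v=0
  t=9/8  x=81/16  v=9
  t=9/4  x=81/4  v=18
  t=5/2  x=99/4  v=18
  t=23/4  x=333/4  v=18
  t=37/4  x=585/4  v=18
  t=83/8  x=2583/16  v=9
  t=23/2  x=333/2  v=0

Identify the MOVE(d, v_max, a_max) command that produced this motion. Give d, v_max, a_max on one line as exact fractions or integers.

final state: t=23/2, x=333/2, v=0 → d = 333/2
a_max = (9−0)/(9/8−0) = 8
max v = 18 over t∈[9/4,37/4] → v_max = 18
check: 18·(9/4+7) = 333/2 ✓

d=333/2 v_max=18 a_max=8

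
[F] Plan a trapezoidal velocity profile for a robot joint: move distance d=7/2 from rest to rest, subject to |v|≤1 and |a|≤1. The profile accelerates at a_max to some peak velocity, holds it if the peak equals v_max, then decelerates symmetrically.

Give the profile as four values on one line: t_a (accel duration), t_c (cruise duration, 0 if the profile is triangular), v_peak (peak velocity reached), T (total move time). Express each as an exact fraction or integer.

t_a=1 t_c=5/2 v_peak=1 T=9/2

v_max²/a_max = 1²/1 = 1
7/2 ≥ 1 so v_max reached
t_a = 1/1 = 1; v_peak = 1
d_cruise = 7/2 − 1 = 5/2; t_c = (5/2)/1 = 5/2
T = 2·1 + 5/2 = 9/2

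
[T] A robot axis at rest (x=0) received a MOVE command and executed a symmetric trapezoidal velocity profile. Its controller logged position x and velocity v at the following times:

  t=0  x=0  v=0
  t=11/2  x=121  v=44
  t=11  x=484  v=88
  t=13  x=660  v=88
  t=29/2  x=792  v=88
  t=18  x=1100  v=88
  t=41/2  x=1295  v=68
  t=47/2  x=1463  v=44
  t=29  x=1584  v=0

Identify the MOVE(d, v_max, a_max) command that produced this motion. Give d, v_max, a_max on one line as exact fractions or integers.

final state: t=29, x=1584, v=0 → d = 1584
a_max = (44−0)/(11/2−0) = 8
max v = 88 over t∈[11,18] → v_max = 88
check: 88·(11+7) = 1584 ✓

d=1584 v_max=88 a_max=8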